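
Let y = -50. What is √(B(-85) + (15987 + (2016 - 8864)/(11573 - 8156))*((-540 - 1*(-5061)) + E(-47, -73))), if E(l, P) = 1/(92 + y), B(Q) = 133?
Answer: √165385012992360910/47838 ≈ 8501.1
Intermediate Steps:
E(l, P) = 1/42 (E(l, P) = 1/(92 - 50) = 1/42)
√(B(-85) + (15987 + (2016 - 8864)/(11573 - 8156))*((-540 - 1*(-5061)) + E(-47, -73))) = √(133 + (15987 + (2016 - 8864)/(11573 - 8156))*((-540 - 1*(-5061)) + 1/42)) = √(133 + (15987 - 6848/3417)*((-540 + 5061) + 1/42)) = √(133 + (15987 - 6848*1/3417)*(4521 + 1/42)) = √(133 + (15987 - 6848/3417)*(189883/42)) = √(133 + (54620731/3417)*(189883/42)) = √(133 + 10371548264473/143514) = √(10371567351835/143514) = √165385012992360910/47838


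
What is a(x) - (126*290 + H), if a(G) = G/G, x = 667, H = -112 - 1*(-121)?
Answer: -36548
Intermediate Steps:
H = 9 (H = -112 + 121 = 9)
a(G) = 1
a(x) - (126*290 + H) = 1 - (126*290 + 9) = 1 - (36540 + 9) = 1 - 1*36549 = 1 - 36549 = -36548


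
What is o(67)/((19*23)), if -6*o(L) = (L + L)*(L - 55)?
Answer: -268/437 ≈ -0.61327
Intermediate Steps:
o(L) = -L*(-55 + L)/3 (o(L) = -(L + L)*(L - 55)/6 = -2*L*(-55 + L)/6 = -L*(-55 + L)/3)
o(67)/((19*23)) = ((⅓)*67*(55 - 1*67))/((19*23)) = ((⅓)*67*(55 - 67))/437 = ((⅓)*67*(-12))*(1/437) = -268*1/437 = -268/437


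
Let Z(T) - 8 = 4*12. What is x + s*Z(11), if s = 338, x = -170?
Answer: 18758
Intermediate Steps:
Z(T) = 56 (Z(T) = 8 + 4*12 = 8 + 48 = 56)
x + s*Z(11) = -170 + 338*56 = -170 + 18928 = 18758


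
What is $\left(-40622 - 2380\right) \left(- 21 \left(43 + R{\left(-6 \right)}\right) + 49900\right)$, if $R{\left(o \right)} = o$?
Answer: $-2112387246$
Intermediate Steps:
$\left(-40622 - 2380\right) \left(- 21 \left(43 + R{\left(-6 \right)}\right) + 49900\right) = \left(-40622 - 2380\right) \left(- 21 \left(43 - 6\right) + 49900\right) = \left(-40622 - 2380\right) \left(\left(-21\right) 37 + 49900\right) = - 43002 \left(-777 + 49900\right) = \left(-43002\right) 49123 = -2112387246$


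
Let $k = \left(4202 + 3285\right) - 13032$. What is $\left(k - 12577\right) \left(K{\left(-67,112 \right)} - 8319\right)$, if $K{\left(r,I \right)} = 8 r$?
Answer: $160470310$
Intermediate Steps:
$k = -5545$ ($k = 7487 - 13032 = -5545$)
$\left(k - 12577\right) \left(K{\left(-67,112 \right)} - 8319\right) = \left(-5545 - 12577\right) \left(8 \left(-67\right) - 8319\right) = - 18122 \left(-536 - 8319\right) = \left(-18122\right) \left(-8855\right) = 160470310$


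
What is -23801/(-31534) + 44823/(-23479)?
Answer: -854624803/740386786 ≈ -1.1543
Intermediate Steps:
-23801/(-31534) + 44823/(-23479) = -23801*(-1/31534) + 44823*(-1/23479) = 23801/31534 - 44823/23479 = -854624803/740386786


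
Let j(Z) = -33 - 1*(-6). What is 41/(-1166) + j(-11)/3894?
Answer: -1448/34397 ≈ -0.042097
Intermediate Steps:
j(Z) = -27 (j(Z) = -33 + 6 = -27)
41/(-1166) + j(-11)/3894 = 41/(-1166) - 27/3894 = 41*(-1/1166) - 27*1/3894 = -41/1166 - 9/1298 = -1448/34397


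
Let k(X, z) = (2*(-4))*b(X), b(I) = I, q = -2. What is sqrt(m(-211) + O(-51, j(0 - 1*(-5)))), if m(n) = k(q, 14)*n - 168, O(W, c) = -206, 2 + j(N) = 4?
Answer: 25*I*sqrt(6) ≈ 61.237*I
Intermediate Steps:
j(N) = 2 (j(N) = -2 + 4 = 2)
k(X, z) = -8*X (k(X, z) = (2*(-4))*X = -8*X)
m(n) = -168 + 16*n (m(n) = (-8*(-2))*n - 168 = 16*n - 168 = -168 + 16*n)
sqrt(m(-211) + O(-51, j(0 - 1*(-5)))) = sqrt((-168 + 16*(-211)) - 206) = sqrt((-168 - 3376) - 206) = sqrt(-3544 - 206) = sqrt(-3750) = 25*I*sqrt(6)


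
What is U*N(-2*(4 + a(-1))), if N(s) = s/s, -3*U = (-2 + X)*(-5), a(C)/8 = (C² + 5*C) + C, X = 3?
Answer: 5/3 ≈ 1.6667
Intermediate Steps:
a(C) = 8*C² + 48*C (a(C) = 8*((C² + 5*C) + C) = 8*(C² + 6*C) = 8*C² + 48*C)
U = 5/3 (U = -(-2 + 3)*(-5)/3 = -(-5)/3 = -⅓*(-5) = 5/3 ≈ 1.6667)
N(s) = 1
U*N(-2*(4 + a(-1))) = (5/3)*1 = 5/3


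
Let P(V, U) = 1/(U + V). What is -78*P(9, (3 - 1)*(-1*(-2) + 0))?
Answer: -6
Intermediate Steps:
-78*P(9, (3 - 1)*(-1*(-2) + 0)) = -78/((3 - 1)*(-1*(-2) + 0) + 9) = -78/(2*(2 + 0) + 9) = -78/(2*2 + 9) = -78/(4 + 9) = -78/13 = -78*1/13 = -6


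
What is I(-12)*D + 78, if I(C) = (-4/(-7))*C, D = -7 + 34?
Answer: -750/7 ≈ -107.14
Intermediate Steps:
D = 27
I(C) = 4*C/7 (I(C) = (-4*(-⅐))*C = 4*C/7)
I(-12)*D + 78 = ((4/7)*(-12))*27 + 78 = -48/7*27 + 78 = -1296/7 + 78 = -750/7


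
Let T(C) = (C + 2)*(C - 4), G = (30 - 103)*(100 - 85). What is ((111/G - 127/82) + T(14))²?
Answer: 22462016626921/895804900 ≈ 25075.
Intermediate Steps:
G = -1095 (G = -73*15 = -1095)
T(C) = (-4 + C)*(2 + C) (T(C) = (2 + C)*(-4 + C) = (-4 + C)*(2 + C))
((111/G - 127/82) + T(14))² = ((111/(-1095) - 127/82) + (-8 + 14² - 2*14))² = ((111*(-1/1095) - 127*1/82) + (-8 + 196 - 28))² = ((-37/365 - 127/82) + 160)² = (-49389/29930 + 160)² = (4739411/29930)² = 22462016626921/895804900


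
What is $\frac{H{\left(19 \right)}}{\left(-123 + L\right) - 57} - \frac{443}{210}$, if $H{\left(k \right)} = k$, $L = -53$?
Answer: $- \frac{107209}{48930} \approx -2.1911$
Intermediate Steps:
$\frac{H{\left(19 \right)}}{\left(-123 + L\right) - 57} - \frac{443}{210} = \frac{19}{\left(-123 - 53\right) - 57} - \frac{443}{210} = \frac{19}{-176 - 57} - \frac{443}{210} = \frac{19}{-233} - \frac{443}{210} = 19 \left(- \frac{1}{233}\right) - \frac{443}{210} = - \frac{19}{233} - \frac{443}{210} = - \frac{107209}{48930}$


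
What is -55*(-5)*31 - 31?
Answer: 8494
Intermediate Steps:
-55*(-5)*31 - 31 = -11*(-25)*31 - 31 = 275*31 - 31 = 8525 - 31 = 8494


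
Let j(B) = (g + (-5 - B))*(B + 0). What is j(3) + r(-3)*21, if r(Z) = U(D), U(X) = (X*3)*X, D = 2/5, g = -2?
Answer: -498/25 ≈ -19.920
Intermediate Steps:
j(B) = B*(-7 - B) (j(B) = (-2 + (-5 - B))*(B + 0) = (-7 - B)*B = B*(-7 - B))
D = 2/5 (D = 2*(1/5) = 2/5 ≈ 0.40000)
U(X) = 3*X**2 (U(X) = (3*X)*X = 3*X**2)
r(Z) = 12/25 (r(Z) = 3*(2/5)**2 = 3*(4/25) = 12/25)
j(3) + r(-3)*21 = -1*3*(7 + 3) + (12/25)*21 = -1*3*10 + 252/25 = -30 + 252/25 = -498/25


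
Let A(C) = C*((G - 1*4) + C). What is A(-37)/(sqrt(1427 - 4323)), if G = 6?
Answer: -1295*I*sqrt(181)/724 ≈ -24.064*I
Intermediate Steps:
A(C) = C*(2 + C) (A(C) = C*((6 - 1*4) + C) = C*((6 - 4) + C) = C*(2 + C))
A(-37)/(sqrt(1427 - 4323)) = (-37*(2 - 37))/(sqrt(1427 - 4323)) = (-37*(-35))/(sqrt(-2896)) = 1295/((4*I*sqrt(181))) = 1295*(-I*sqrt(181)/724) = -1295*I*sqrt(181)/724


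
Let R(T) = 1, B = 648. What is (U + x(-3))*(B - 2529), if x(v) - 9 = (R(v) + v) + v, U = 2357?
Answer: -4441041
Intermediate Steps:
x(v) = 10 + 2*v (x(v) = 9 + ((1 + v) + v) = 9 + (1 + 2*v) = 10 + 2*v)
(U + x(-3))*(B - 2529) = (2357 + (10 + 2*(-3)))*(648 - 2529) = (2357 + (10 - 6))*(-1881) = (2357 + 4)*(-1881) = 2361*(-1881) = -4441041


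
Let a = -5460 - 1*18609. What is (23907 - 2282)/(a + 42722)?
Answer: 21625/18653 ≈ 1.1593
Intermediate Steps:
a = -24069 (a = -5460 - 18609 = -24069)
(23907 - 2282)/(a + 42722) = (23907 - 2282)/(-24069 + 42722) = 21625/18653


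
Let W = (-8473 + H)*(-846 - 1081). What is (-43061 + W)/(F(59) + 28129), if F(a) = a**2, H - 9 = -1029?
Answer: 1824995/3161 ≈ 577.35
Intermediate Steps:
H = -1020 (H = 9 - 1029 = -1020)
W = 18293011 (W = (-8473 - 1020)*(-846 - 1081) = -9493*(-1927) = 18293011)
(-43061 + W)/(F(59) + 28129) = (-43061 + 18293011)/(59**2 + 28129) = 18249950/(3481 + 28129) = 18249950/31610 = 18249950*(1/31610) = 1824995/3161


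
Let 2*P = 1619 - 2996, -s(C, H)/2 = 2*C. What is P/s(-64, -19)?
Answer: -1377/512 ≈ -2.6895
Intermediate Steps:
s(C, H) = -4*C
P = -1377/2 (P = (1619 - 2996)/2 = (½)*(-1377) = -1377/2 ≈ -688.50)
P/s(-64, -19) = -1377/(2*((-4*(-64)))) = -1377/2/256 = -1377/2*1/256 = -1377/512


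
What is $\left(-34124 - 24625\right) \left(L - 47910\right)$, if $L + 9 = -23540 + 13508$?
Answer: $3404563299$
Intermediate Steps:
$L = -10041$ ($L = -9 + \left(-23540 + 13508\right) = -9 - 10032 = -10041$)
$\left(-34124 - 24625\right) \left(L - 47910\right) = \left(-34124 - 24625\right) \left(-10041 - 47910\right) = \left(-58749\right) \left(-57951\right) = 3404563299$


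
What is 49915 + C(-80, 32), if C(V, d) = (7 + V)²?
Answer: 55244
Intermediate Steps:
49915 + C(-80, 32) = 49915 + (7 - 80)² = 49915 + (-73)² = 49915 + 5329 = 55244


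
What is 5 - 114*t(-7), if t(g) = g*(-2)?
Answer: -1591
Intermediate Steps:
t(g) = -2*g
5 - 114*t(-7) = 5 - (-228)*(-7) = 5 - 114*14 = 5 - 1596 = -1591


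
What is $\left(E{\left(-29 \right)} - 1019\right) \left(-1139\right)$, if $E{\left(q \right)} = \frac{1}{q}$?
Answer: $\frac{33659728}{29} \approx 1.1607 \cdot 10^{6}$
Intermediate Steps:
$\left(E{\left(-29 \right)} - 1019\right) \left(-1139\right) = \left(\frac{1}{-29} - 1019\right) \left(-1139\right) = \left(- \frac{1}{29} - 1019\right) \left(-1139\right) = \left(- \frac{29552}{29}\right) \left(-1139\right) = \frac{33659728}{29}$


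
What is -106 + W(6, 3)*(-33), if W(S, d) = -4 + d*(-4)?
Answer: 422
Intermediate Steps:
W(S, d) = -4 - 4*d
-106 + W(6, 3)*(-33) = -106 + (-4 - 4*3)*(-33) = -106 + (-4 - 12)*(-33) = -106 - 16*(-33) = -106 + 528 = 422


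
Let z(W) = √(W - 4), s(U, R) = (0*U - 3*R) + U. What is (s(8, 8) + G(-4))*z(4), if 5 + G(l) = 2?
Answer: 0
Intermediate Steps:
s(U, R) = U - 3*R (s(U, R) = (0 - 3*R) + U = -3*R + U = U - 3*R)
z(W) = √(-4 + W)
G(l) = -3 (G(l) = -5 + 2 = -3)
(s(8, 8) + G(-4))*z(4) = ((8 - 3*8) - 3)*√(-4 + 4) = ((8 - 24) - 3)*√0 = (-16 - 3)*0 = -19*0 = 0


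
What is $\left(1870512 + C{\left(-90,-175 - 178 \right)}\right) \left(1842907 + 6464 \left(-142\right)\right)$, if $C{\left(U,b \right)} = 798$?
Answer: $1730997304890$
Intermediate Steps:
$\left(1870512 + C{\left(-90,-175 - 178 \right)}\right) \left(1842907 + 6464 \left(-142\right)\right) = \left(1870512 + 798\right) \left(1842907 + 6464 \left(-142\right)\right) = 1871310 \left(1842907 - 917888\right) = 1871310 \cdot 925019 = 1730997304890$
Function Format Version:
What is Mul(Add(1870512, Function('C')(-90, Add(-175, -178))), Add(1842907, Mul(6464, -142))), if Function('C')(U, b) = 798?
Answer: 1730997304890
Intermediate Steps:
Mul(Add(1870512, Function('C')(-90, Add(-175, -178))), Add(1842907, Mul(6464, -142))) = Mul(Add(1870512, 798), Add(1842907, Mul(6464, -142))) = Mul(1871310, Add(1842907, -917888)) = Mul(1871310, 925019) = 1730997304890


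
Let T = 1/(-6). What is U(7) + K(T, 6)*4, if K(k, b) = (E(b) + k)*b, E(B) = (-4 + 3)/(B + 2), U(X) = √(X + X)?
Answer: -7 + √14 ≈ -3.2583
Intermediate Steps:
T = -⅙ (T = 1*(-⅙) = -⅙ ≈ -0.16667)
U(X) = √2*√X (U(X) = √(2*X) = √2*√X)
E(B) = -1/(2 + B)
K(k, b) = b*(k - 1/(2 + b)) (K(k, b) = (-1/(2 + b) + k)*b = (k - 1/(2 + b))*b = b*(k - 1/(2 + b)))
U(7) + K(T, 6)*4 = √2*√7 + (6*(-1 - (2 + 6)/6)/(2 + 6))*4 = √14 + (6*(-1 - ⅙*8)/8)*4 = √14 + (6*(⅛)*(-1 - 4/3))*4 = √14 + (6*(⅛)*(-7/3))*4 = √14 - 7/4*4 = √14 - 7 = -7 + √14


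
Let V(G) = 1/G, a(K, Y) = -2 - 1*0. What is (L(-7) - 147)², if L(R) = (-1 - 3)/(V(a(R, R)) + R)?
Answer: 4826809/225 ≈ 21453.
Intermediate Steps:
a(K, Y) = -2 (a(K, Y) = -2 + 0 = -2)
V(G) = 1/G
L(R) = -4/(-½ + R) (L(R) = (-1 - 3)/(1/(-2) + R) = -4/(-½ + R))
(L(-7) - 147)² = (-8/(-1 + 2*(-7)) - 147)² = (-8/(-1 - 14) - 147)² = (-8/(-15) - 147)² = (-8*(-1/15) - 147)² = (8/15 - 147)² = (-2197/15)² = 4826809/225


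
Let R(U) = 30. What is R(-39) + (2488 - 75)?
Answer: 2443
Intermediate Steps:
R(-39) + (2488 - 75) = 30 + (2488 - 75) = 30 + 2413 = 2443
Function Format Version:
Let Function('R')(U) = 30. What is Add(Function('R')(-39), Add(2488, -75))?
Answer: 2443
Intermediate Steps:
Add(Function('R')(-39), Add(2488, -75)) = Add(30, Add(2488, -75)) = Add(30, 2413) = 2443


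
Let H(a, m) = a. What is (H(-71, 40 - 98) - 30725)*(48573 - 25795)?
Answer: -701471288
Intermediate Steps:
(H(-71, 40 - 98) - 30725)*(48573 - 25795) = (-71 - 30725)*(48573 - 25795) = -30796*22778 = -701471288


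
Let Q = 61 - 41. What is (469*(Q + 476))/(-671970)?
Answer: -116312/335985 ≈ -0.34618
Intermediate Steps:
Q = 20
(469*(Q + 476))/(-671970) = (469*(20 + 476))/(-671970) = (469*496)*(-1/671970) = 232624*(-1/671970) = -116312/335985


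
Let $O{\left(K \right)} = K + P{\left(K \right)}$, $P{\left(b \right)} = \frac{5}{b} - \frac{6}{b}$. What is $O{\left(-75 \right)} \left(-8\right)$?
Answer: $\frac{44992}{75} \approx 599.89$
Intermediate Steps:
$P{\left(b \right)} = - \frac{1}{b}$
$O{\left(K \right)} = K - \frac{1}{K}$
$O{\left(-75 \right)} \left(-8\right) = \left(-75 - \frac{1}{-75}\right) \left(-8\right) = \left(-75 - - \frac{1}{75}\right) \left(-8\right) = \left(-75 + \frac{1}{75}\right) \left(-8\right) = \left(- \frac{5624}{75}\right) \left(-8\right) = \frac{44992}{75}$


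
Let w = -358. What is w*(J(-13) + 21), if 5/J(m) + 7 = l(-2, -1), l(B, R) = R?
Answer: -29177/4 ≈ -7294.3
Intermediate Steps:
J(m) = -5/8 (J(m) = 5/(-7 - 1) = 5/(-8) = 5*(-⅛) = -5/8)
w*(J(-13) + 21) = -358*(-5/8 + 21) = -358*163/8 = -29177/4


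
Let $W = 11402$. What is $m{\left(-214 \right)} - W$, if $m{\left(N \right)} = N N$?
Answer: $34394$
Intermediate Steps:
$m{\left(N \right)} = N^{2}$
$m{\left(-214 \right)} - W = \left(-214\right)^{2} - 11402 = 45796 - 11402 = 34394$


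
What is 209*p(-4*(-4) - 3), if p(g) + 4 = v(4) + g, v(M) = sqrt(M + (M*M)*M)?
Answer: 1881 + 418*sqrt(17) ≈ 3604.5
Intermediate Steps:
v(M) = sqrt(M + M**3) (v(M) = sqrt(M + M**2*M) = sqrt(M + M**3))
p(g) = -4 + g + 2*sqrt(17) (p(g) = -4 + (sqrt(4 + 4**3) + g) = -4 + (sqrt(4 + 64) + g) = -4 + (sqrt(68) + g) = -4 + (2*sqrt(17) + g) = -4 + (g + 2*sqrt(17)) = -4 + g + 2*sqrt(17))
209*p(-4*(-4) - 3) = 209*(-4 + (-4*(-4) - 3) + 2*sqrt(17)) = 209*(-4 + (16 - 3) + 2*sqrt(17)) = 209*(-4 + 13 + 2*sqrt(17)) = 209*(9 + 2*sqrt(17)) = 1881 + 418*sqrt(17)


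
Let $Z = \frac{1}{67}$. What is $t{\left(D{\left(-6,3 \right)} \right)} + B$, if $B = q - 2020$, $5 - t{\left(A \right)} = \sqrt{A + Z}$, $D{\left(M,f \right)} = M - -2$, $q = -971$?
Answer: $-2986 - \frac{i \sqrt{17889}}{67} \approx -2986.0 - 1.9963 i$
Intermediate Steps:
$Z = \frac{1}{67} \approx 0.014925$
$D{\left(M,f \right)} = 2 + M$ ($D{\left(M,f \right)} = M + 2 = 2 + M$)
$t{\left(A \right)} = 5 - \sqrt{\frac{1}{67} + A}$ ($t{\left(A \right)} = 5 - \sqrt{A + \frac{1}{67}} = 5 - \sqrt{\frac{1}{67} + A}$)
$B = -2991$ ($B = -971 - 2020 = -2991$)
$t{\left(D{\left(-6,3 \right)} \right)} + B = \left(5 - \frac{\sqrt{67 + 4489 \left(2 - 6\right)}}{67}\right) - 2991 = \left(5 - \frac{\sqrt{67 + 4489 \left(-4\right)}}{67}\right) - 2991 = \left(5 - \frac{\sqrt{67 - 17956}}{67}\right) - 2991 = \left(5 - \frac{\sqrt{-17889}}{67}\right) - 2991 = \left(5 - \frac{i \sqrt{17889}}{67}\right) - 2991 = -2986 - \frac{i \sqrt{17889}}{67}$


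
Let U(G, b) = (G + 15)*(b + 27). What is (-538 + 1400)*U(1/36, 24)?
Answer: 3963907/6 ≈ 6.6065e+5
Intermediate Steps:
U(G, b) = (15 + G)*(27 + b)
(-538 + 1400)*U(1/36, 24) = (-538 + 1400)*(405 + 15*24 + 27/36 + 24/36) = 862*(405 + 360 + 27*(1/36) + (1/36)*24) = 862*(405 + 360 + ¾ + ⅔) = 862*(9197/12) = 3963907/6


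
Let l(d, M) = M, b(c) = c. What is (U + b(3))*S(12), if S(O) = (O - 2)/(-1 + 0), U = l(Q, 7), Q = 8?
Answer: -100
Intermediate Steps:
U = 7
S(O) = 2 - O (S(O) = (-2 + O)/(-1) = (-2 + O)*(-1) = 2 - O)
(U + b(3))*S(12) = (7 + 3)*(2 - 1*12) = 10*(2 - 12) = 10*(-10) = -100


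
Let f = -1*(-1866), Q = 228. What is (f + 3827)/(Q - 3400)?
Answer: -5693/3172 ≈ -1.7948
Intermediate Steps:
f = 1866
(f + 3827)/(Q - 3400) = (1866 + 3827)/(228 - 3400) = 5693/(-3172) = 5693*(-1/3172) = -5693/3172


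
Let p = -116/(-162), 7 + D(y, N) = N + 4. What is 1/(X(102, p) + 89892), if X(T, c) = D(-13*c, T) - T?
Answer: 1/89889 ≈ 1.1125e-5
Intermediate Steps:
D(y, N) = -3 + N (D(y, N) = -7 + (N + 4) = -7 + (4 + N) = -3 + N)
p = 58/81 (p = -116*(-1/162) = 58/81 ≈ 0.71605)
X(T, c) = -3 (X(T, c) = (-3 + T) - T = -3)
1/(X(102, p) + 89892) = 1/(-3 + 89892) = 1/89889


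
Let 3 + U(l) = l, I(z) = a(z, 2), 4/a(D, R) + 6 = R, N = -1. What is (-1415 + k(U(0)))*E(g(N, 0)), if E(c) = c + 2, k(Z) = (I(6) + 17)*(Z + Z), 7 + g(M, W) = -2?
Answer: 10577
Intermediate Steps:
a(D, R) = 4/(-6 + R)
I(z) = -1 (I(z) = 4/(-6 + 2) = 4/(-4) = 4*(-¼) = -1)
g(M, W) = -9 (g(M, W) = -7 - 2 = -9)
U(l) = -3 + l
k(Z) = 32*Z (k(Z) = (-1 + 17)*(Z + Z) = 16*(2*Z) = 32*Z)
E(c) = 2 + c
(-1415 + k(U(0)))*E(g(N, 0)) = (-1415 + 32*(-3 + 0))*(2 - 9) = (-1415 + 32*(-3))*(-7) = (-1415 - 96)*(-7) = -1511*(-7) = 10577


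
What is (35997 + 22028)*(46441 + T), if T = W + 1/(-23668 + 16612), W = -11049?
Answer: 14490348306775/7056 ≈ 2.0536e+9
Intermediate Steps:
T = -77961745/7056 (T = -11049 + 1/(-23668 + 16612) = -11049 + 1/(-7056) = -11049 - 1/7056 = -77961745/7056 ≈ -11049.)
(35997 + 22028)*(46441 + T) = (35997 + 22028)*(46441 - 77961745/7056) = 58025*(249725951/7056) = 14490348306775/7056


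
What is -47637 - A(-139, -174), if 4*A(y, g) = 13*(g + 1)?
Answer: -188299/4 ≈ -47075.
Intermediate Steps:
A(y, g) = 13/4 + 13*g/4 (A(y, g) = (13*(g + 1))/4 = (13*(1 + g))/4 = (13 + 13*g)/4 = 13/4 + 13*g/4)
-47637 - A(-139, -174) = -47637 - (13/4 + (13/4)*(-174)) = -47637 - (13/4 - 1131/2) = -47637 - 1*(-2249/4) = -47637 + 2249/4 = -188299/4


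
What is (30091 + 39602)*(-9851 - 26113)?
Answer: -2506439052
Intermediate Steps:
(30091 + 39602)*(-9851 - 26113) = 69693*(-35964) = -2506439052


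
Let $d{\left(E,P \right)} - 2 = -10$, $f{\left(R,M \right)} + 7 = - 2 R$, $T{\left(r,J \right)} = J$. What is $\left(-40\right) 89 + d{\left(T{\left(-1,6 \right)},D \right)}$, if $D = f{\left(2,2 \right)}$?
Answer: $-3568$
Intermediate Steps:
$f{\left(R,M \right)} = -7 - 2 R$
$D = -11$ ($D = -7 - 4 = -11$)
$d{\left(E,P \right)} = -8$ ($d{\left(E,P \right)} = 2 - 10 = -8$)
$\left(-40\right) 89 + d{\left(T{\left(-1,6 \right)},D \right)} = \left(-40\right) 89 - 8 = -3560 - 8 = -3568$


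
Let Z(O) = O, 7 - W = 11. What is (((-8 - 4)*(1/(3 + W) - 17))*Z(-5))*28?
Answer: -30240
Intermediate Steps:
W = -4 (W = 7 - 1*11 = 7 - 11 = -4)
(((-8 - 4)*(1/(3 + W) - 17))*Z(-5))*28 = (((-8 - 4)*(1/(3 - 4) - 17))*(-5))*28 = (-12*(1/(-1) - 17)*(-5))*28 = (-12*(-1 - 17)*(-5))*28 = (-12*(-18)*(-5))*28 = (216*(-5))*28 = -1080*28 = -30240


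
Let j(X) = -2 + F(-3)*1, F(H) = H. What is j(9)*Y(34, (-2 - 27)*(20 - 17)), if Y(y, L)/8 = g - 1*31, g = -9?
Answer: 1600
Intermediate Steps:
Y(y, L) = -320 (Y(y, L) = 8*(-9 - 1*31) = 8*(-9 - 31) = 8*(-40) = -320)
j(X) = -5 (j(X) = -2 - 3*1 = -2 - 3 = -5)
j(9)*Y(34, (-2 - 27)*(20 - 17)) = -5*(-320) = 1600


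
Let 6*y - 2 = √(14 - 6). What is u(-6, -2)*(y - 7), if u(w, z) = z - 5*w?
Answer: -560/3 + 28*√2/3 ≈ -173.47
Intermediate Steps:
y = ⅓ + √2/3 (y = ⅓ + √(14 - 6)/6 = ⅓ + √8/6 = ⅓ + (2*√2)/6 = ⅓ + √2/3 ≈ 0.80474)
u(-6, -2)*(y - 7) = (-2 - 5*(-6))*((⅓ + √2/3) - 7) = (-2 + 30)*(-20/3 + √2/3) = 28*(-20/3 + √2/3) = -560/3 + 28*√2/3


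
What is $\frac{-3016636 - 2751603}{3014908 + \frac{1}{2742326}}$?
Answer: $- \frac{15818391783914}{8267860596009} \approx -1.9132$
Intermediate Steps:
$\frac{-3016636 - 2751603}{3014908 + \frac{1}{2742326}} = - \frac{5768239}{3014908 + \frac{1}{2742326}} = - \frac{5768239}{\frac{8267860596009}{2742326}} = \left(-5768239\right) \frac{2742326}{8267860596009} = - \frac{15818391783914}{8267860596009}$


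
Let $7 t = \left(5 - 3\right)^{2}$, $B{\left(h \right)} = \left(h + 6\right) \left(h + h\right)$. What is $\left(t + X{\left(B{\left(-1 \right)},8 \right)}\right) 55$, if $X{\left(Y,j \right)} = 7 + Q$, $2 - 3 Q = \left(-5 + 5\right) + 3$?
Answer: $\frac{8360}{21} \approx 398.1$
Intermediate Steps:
$B{\left(h \right)} = 2 h \left(6 + h\right)$ ($B{\left(h \right)} = \left(6 + h\right) 2 h = 2 h \left(6 + h\right)$)
$Q = - \frac{1}{3}$ ($Q = \frac{2}{3} - \frac{\left(-5 + 5\right) + 3}{3} = \frac{2}{3} - \frac{0 + 3}{3} = \frac{2}{3} - 1 = - \frac{1}{3} \approx -0.33333$)
$t = \frac{4}{7}$ ($t = \frac{\left(5 - 3\right)^{2}}{7} = \frac{2^{2}}{7} = \frac{1}{7} \cdot 4 = \frac{4}{7} \approx 0.57143$)
$X{\left(Y,j \right)} = \frac{20}{3}$ ($X{\left(Y,j \right)} = 7 - \frac{1}{3} = \frac{20}{3}$)
$\left(t + X{\left(B{\left(-1 \right)},8 \right)}\right) 55 = \left(\frac{4}{7} + \frac{20}{3}\right) 55 = \frac{152}{21} \cdot 55 = \frac{8360}{21}$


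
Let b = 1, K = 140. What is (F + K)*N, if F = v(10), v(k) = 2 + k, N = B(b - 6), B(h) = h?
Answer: -760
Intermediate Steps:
N = -5 (N = 1 - 6 = -5)
F = 12 (F = 2 + 10 = 12)
(F + K)*N = (12 + 140)*(-5) = 152*(-5) = -760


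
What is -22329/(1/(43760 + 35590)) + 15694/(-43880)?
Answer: -38873426938847/21940 ≈ -1.7718e+9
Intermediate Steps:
-22329/(1/(43760 + 35590)) + 15694/(-43880) = -22329/(1/79350) + 15694*(-1/43880) = -22329/1/79350 - 7847/21940 = -22329*79350 - 7847/21940 = -1771806150 - 7847/21940 = -38873426938847/21940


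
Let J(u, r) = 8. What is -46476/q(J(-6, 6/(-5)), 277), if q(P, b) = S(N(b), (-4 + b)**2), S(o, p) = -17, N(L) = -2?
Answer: 46476/17 ≈ 2733.9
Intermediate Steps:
q(P, b) = -17
-46476/q(J(-6, 6/(-5)), 277) = -46476/(-17) = -46476*(-1/17) = 46476/17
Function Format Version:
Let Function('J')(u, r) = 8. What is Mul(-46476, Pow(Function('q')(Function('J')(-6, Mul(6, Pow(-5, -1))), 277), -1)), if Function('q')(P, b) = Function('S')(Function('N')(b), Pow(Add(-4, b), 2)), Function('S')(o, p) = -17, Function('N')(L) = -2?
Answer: Rational(46476, 17) ≈ 2733.9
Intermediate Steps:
Function('q')(P, b) = -17
Mul(-46476, Pow(Function('q')(Function('J')(-6, Mul(6, Pow(-5, -1))), 277), -1)) = Mul(-46476, Pow(-17, -1)) = Mul(-46476, Rational(-1, 17)) = Rational(46476, 17)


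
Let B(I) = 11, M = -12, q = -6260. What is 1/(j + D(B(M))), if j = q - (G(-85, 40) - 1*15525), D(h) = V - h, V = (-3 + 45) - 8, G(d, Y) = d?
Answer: 1/9373 ≈ 0.00010669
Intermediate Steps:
V = 34 (V = 42 - 8 = 34)
D(h) = 34 - h
j = 9350 (j = -6260 - (-85 - 1*15525) = -6260 - (-85 - 15525) = -6260 - 1*(-15610) = -6260 + 15610 = 9350)
1/(j + D(B(M))) = 1/(9350 + (34 - 1*11)) = 1/(9350 + (34 - 11)) = 1/(9350 + 23) = 1/9373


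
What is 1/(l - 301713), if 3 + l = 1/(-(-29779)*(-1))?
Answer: -29779/8984800765 ≈ -3.3144e-6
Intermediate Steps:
l = -89338/29779 (l = -3 + 1/(-(-29779)*(-1)) = -3 + 1/(-29779*1) = -3 + 1/(-29779) = -3 - 1/29779 = -89338/29779 ≈ -3.0000)
1/(l - 301713) = 1/(-89338/29779 - 301713) = 1/(-8984800765/29779) = -29779/8984800765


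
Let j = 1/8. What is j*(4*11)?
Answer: 11/2 ≈ 5.5000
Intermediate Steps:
j = ⅛ ≈ 0.12500
j*(4*11) = (4*11)/8 = (⅛)*44 = 11/2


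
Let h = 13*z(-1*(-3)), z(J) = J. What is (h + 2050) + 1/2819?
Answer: 5888892/2819 ≈ 2089.0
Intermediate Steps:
h = 39 (h = 13*(-1*(-3)) = 13*3 = 39)
(h + 2050) + 1/2819 = (39 + 2050) + 1/2819 = 2089 + 1/2819 = 5888892/2819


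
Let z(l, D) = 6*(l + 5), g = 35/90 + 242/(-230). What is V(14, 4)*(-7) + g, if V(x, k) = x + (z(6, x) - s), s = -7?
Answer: -1262003/2070 ≈ -609.66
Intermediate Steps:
g = -1373/2070 (g = 35*(1/90) + 242*(-1/230) = 7/18 - 121/115 = -1373/2070 ≈ -0.66329)
z(l, D) = 30 + 6*l (z(l, D) = 6*(5 + l) = 30 + 6*l)
V(x, k) = 73 + x (V(x, k) = x + ((30 + 6*6) - 1*(-7)) = x + ((30 + 36) + 7) = x + (66 + 7) = x + 73 = 73 + x)
V(14, 4)*(-7) + g = (73 + 14)*(-7) - 1373/2070 = 87*(-7) - 1373/2070 = -609 - 1373/2070 = -1262003/2070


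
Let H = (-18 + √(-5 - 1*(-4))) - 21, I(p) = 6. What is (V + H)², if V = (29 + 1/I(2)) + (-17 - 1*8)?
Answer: 43645/36 - 209*I/3 ≈ 1212.4 - 69.667*I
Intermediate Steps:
H = -39 + I (H = (-18 + √(-5 + 4)) - 21 = (-18 + √(-1)) - 21 = (-18 + I) - 21 = -39 + I ≈ -39.0 + 1.0*I)
V = 25/6 (V = (29 + 1/6) + (-17 - 1*8) = (29 + ⅙) + (-17 - 8) = 175/6 - 25 = 25/6 ≈ 4.1667)
(V + H)² = (25/6 + (-39 + I))² = (-209/6 + I)²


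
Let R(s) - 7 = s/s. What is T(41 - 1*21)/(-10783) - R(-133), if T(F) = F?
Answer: -86284/10783 ≈ -8.0019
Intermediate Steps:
R(s) = 8 (R(s) = 7 + s/s = 7 + 1 = 8)
T(41 - 1*21)/(-10783) - R(-133) = (41 - 1*21)/(-10783) - 1*8 = (41 - 21)*(-1/10783) - 8 = 20*(-1/10783) - 8 = -20/10783 - 8 = -86284/10783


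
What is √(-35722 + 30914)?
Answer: 2*I*√1202 ≈ 69.34*I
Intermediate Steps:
√(-35722 + 30914) = √(-4808) = 2*I*√1202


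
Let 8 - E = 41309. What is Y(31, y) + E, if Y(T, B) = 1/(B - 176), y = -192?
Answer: -15198769/368 ≈ -41301.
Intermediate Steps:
E = -41301 (E = 8 - 1*41309 = 8 - 41309 = -41301)
Y(T, B) = 1/(-176 + B)
Y(31, y) + E = 1/(-176 - 192) - 41301 = 1/(-368) - 41301 = -1/368 - 41301 = -15198769/368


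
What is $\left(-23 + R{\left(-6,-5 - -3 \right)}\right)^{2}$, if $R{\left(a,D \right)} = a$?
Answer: $841$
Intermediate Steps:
$\left(-23 + R{\left(-6,-5 - -3 \right)}\right)^{2} = \left(-23 - 6\right)^{2} = \left(-29\right)^{2} = 841$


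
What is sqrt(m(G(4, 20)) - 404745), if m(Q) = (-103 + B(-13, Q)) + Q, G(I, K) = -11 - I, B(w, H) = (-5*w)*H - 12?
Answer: 5*I*sqrt(16234) ≈ 637.06*I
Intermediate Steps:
B(w, H) = -12 - 5*H*w (B(w, H) = -5*H*w - 12 = -12 - 5*H*w)
m(Q) = -115 + 66*Q (m(Q) = (-103 + (-12 - 5*Q*(-13))) + Q = (-103 + (-12 + 65*Q)) + Q = (-115 + 65*Q) + Q = -115 + 66*Q)
sqrt(m(G(4, 20)) - 404745) = sqrt((-115 + 66*(-11 - 1*4)) - 404745) = sqrt((-115 + 66*(-11 - 4)) - 404745) = sqrt((-115 + 66*(-15)) - 404745) = sqrt((-115 - 990) - 404745) = sqrt(-1105 - 404745) = sqrt(-405850) = 5*I*sqrt(16234)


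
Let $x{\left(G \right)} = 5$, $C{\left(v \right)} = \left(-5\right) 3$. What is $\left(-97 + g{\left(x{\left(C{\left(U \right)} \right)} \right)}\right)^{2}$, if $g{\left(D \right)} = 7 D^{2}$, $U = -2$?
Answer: $6084$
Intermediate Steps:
$C{\left(v \right)} = -15$
$\left(-97 + g{\left(x{\left(C{\left(U \right)} \right)} \right)}\right)^{2} = \left(-97 + 7 \cdot 5^{2}\right)^{2} = \left(-97 + 7 \cdot 25\right)^{2} = \left(-97 + 175\right)^{2} = 78^{2} = 6084$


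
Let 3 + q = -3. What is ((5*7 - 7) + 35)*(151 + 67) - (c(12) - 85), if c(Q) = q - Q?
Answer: 13837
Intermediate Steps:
q = -6 (q = -3 - 3 = -6)
c(Q) = -6 - Q
((5*7 - 7) + 35)*(151 + 67) - (c(12) - 85) = ((5*7 - 7) + 35)*(151 + 67) - ((-6 - 1*12) - 85) = ((35 - 7) + 35)*218 - ((-6 - 12) - 85) = (28 + 35)*218 - (-18 - 85) = 63*218 - 1*(-103) = 13734 + 103 = 13837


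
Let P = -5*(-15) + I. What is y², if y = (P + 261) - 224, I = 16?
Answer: 16384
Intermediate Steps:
P = 91 (P = -5*(-15) + 16 = 75 + 16 = 91)
y = 128 (y = (91 + 261) - 224 = 352 - 224 = 128)
y² = 128² = 16384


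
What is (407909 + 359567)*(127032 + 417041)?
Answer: 417562969748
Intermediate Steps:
(407909 + 359567)*(127032 + 417041) = 767476*544073 = 417562969748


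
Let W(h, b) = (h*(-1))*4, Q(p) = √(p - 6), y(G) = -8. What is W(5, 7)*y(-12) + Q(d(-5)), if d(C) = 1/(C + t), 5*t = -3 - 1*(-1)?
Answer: 160 + I*√501/9 ≈ 160.0 + 2.487*I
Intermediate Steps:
t = -⅖ (t = (-3 - 1*(-1))/5 = (-3 + 1)/5 = (⅕)*(-2) = -⅖ ≈ -0.40000)
d(C) = 1/(-⅖ + C) (d(C) = 1/(C - ⅖) = 1/(-⅖ + C))
Q(p) = √(-6 + p)
W(h, b) = -4*h (W(h, b) = -h*4 = -4*h)
W(5, 7)*y(-12) + Q(d(-5)) = -4*5*(-8) + √(-6 + 5/(-2 + 5*(-5))) = -20*(-8) + √(-6 + 5/(-2 - 25)) = 160 + √(-6 + 5/(-27)) = 160 + √(-6 + 5*(-1/27)) = 160 + √(-6 - 5/27) = 160 + √(-167/27) = 160 + I*√501/9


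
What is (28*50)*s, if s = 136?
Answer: 190400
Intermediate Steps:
(28*50)*s = (28*50)*136 = 1400*136 = 190400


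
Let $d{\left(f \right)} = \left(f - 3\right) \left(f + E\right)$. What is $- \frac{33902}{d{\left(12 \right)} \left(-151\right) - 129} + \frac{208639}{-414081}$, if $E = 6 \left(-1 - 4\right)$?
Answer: $- \frac{45839297}{24162669} \approx -1.8971$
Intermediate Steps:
$E = -30$ ($E = 6 \left(-5\right) = -30$)
$d{\left(f \right)} = \left(-30 + f\right) \left(-3 + f\right)$ ($d{\left(f \right)} = \left(f - 3\right) \left(f - 30\right) = \left(-3 + f\right) \left(-30 + f\right) = \left(-30 + f\right) \left(-3 + f\right)$)
$- \frac{33902}{d{\left(12 \right)} \left(-151\right) - 129} + \frac{208639}{-414081} = - \frac{33902}{\left(90 + 12^{2} - 396\right) \left(-151\right) - 129} + \frac{208639}{-414081} = - \frac{33902}{\left(90 + 144 - 396\right) \left(-151\right) - 129} + 208639 \left(- \frac{1}{414081}\right) = - \frac{33902}{\left(-162\right) \left(-151\right) - 129} - \frac{1501}{2979} = - \frac{33902}{24462 - 129} - \frac{1501}{2979} = - \frac{33902}{24333} - \frac{1501}{2979} = - \frac{45839297}{24162669}$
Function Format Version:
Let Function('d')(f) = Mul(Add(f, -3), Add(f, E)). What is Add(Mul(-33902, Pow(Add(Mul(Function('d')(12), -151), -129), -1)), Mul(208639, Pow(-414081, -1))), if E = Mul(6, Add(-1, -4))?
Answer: Rational(-45839297, 24162669) ≈ -1.8971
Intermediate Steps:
E = -30 (E = Mul(6, -5) = -30)
Function('d')(f) = Mul(Add(-30, f), Add(-3, f)) (Function('d')(f) = Mul(Add(f, -3), Add(f, -30)) = Mul(Add(-3, f), Add(-30, f)) = Mul(Add(-30, f), Add(-3, f)))
Add(Mul(-33902, Pow(Add(Mul(Function('d')(12), -151), -129), -1)), Mul(208639, Pow(-414081, -1))) = Add(Mul(-33902, Pow(Add(Mul(Add(90, Pow(12, 2), Mul(-33, 12)), -151), -129), -1)), Mul(208639, Pow(-414081, -1))) = Add(Mul(-33902, Pow(Add(Mul(Add(90, 144, -396), -151), -129), -1)), Mul(208639, Rational(-1, 414081))) = Add(Mul(-33902, Pow(Add(Mul(-162, -151), -129), -1)), Rational(-1501, 2979)) = Add(Mul(-33902, Pow(Add(24462, -129), -1)), Rational(-1501, 2979)) = Add(Mul(-33902, Pow(24333, -1)), Rational(-1501, 2979)) = Add(Mul(-33902, Rational(1, 24333)), Rational(-1501, 2979)) = Add(Rational(-33902, 24333), Rational(-1501, 2979)) = Rational(-45839297, 24162669)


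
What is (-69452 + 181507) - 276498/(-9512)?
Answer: 533071829/4756 ≈ 1.1208e+5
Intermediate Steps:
(-69452 + 181507) - 276498/(-9512) = 112055 - 276498*(-1/9512) = 112055 + 138249/4756 = 533071829/4756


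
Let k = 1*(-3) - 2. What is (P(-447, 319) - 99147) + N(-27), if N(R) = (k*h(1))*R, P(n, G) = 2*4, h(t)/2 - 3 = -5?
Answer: -99679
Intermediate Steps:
h(t) = -4 (h(t) = 6 + 2*(-5) = 6 - 10 = -4)
P(n, G) = 8
k = -5 (k = -3 - 2 = -5)
N(R) = 20*R (N(R) = (-5*(-4))*R = 20*R)
(P(-447, 319) - 99147) + N(-27) = (8 - 99147) + 20*(-27) = -99139 - 540 = -99679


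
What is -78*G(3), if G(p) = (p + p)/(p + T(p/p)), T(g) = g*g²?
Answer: -117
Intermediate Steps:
T(g) = g³
G(p) = 2*p/(1 + p) (G(p) = (p + p)/(p + (p/p)³) = (2*p)/(p + 1³) = (2*p)/(p + 1) = (2*p)/(1 + p) = 2*p/(1 + p))
-78*G(3) = -156*3/(1 + 3) = -156*3/4 = -78*3/2 = -117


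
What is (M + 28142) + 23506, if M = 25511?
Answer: 77159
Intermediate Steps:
(M + 28142) + 23506 = (25511 + 28142) + 23506 = 53653 + 23506 = 77159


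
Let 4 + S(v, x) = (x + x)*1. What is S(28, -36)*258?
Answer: -19608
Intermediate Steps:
S(v, x) = -4 + 2*x (S(v, x) = -4 + (x + x)*1 = -4 + (2*x)*1 = -4 + 2*x)
S(28, -36)*258 = (-4 + 2*(-36))*258 = (-4 - 72)*258 = -76*258 = -19608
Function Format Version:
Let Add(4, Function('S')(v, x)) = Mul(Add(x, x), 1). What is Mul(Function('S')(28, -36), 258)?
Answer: -19608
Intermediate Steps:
Function('S')(v, x) = Add(-4, Mul(2, x)) (Function('S')(v, x) = Add(-4, Mul(Add(x, x), 1)) = Add(-4, Mul(Mul(2, x), 1)) = Add(-4, Mul(2, x)))
Mul(Function('S')(28, -36), 258) = Mul(Add(-4, Mul(2, -36)), 258) = Mul(Add(-4, -72), 258) = Mul(-76, 258) = -19608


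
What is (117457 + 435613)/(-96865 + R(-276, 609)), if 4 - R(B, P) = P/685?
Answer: -189426475/33175197 ≈ -5.7099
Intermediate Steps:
R(B, P) = 4 - P/685
(117457 + 435613)/(-96865 + R(-276, 609)) = (117457 + 435613)/(-96865 + (4 - 1/685*609)) = 553070/(-96865 + (4 - 609/685)) = 553070/(-96865 + 2131/685) = 553070/(-66350394/685) = 553070*(-685/66350394) = -189426475/33175197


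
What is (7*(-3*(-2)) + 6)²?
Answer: 2304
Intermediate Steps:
(7*(-3*(-2)) + 6)² = (7*6 + 6)² = (42 + 6)² = 48² = 2304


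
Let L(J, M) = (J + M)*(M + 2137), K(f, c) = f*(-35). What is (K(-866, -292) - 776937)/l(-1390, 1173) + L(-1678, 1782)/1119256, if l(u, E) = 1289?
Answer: -104392673006/180340123 ≈ -578.87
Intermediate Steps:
K(f, c) = -35*f
L(J, M) = (2137 + M)*(J + M) (L(J, M) = (J + M)*(2137 + M) = (2137 + M)*(J + M))
(K(-866, -292) - 776937)/l(-1390, 1173) + L(-1678, 1782)/1119256 = (-35*(-866) - 776937)/1289 + (1782² + 2137*(-1678) + 2137*1782 - 1678*1782)/1119256 = (30310 - 776937)*(1/1289) + (3175524 - 3585886 + 3808134 - 2990196)*(1/1119256) = -746627*1/1289 + 407576*(1/1119256) = -746627/1289 + 50947/139907 = -104392673006/180340123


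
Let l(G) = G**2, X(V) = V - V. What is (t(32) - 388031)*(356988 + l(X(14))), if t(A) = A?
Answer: -138510987012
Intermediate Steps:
X(V) = 0
(t(32) - 388031)*(356988 + l(X(14))) = (32 - 388031)*(356988 + 0**2) = -387999*(356988 + 0) = -387999*356988 = -138510987012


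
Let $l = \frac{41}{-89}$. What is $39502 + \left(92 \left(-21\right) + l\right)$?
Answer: $\frac{3343689}{89} \approx 37570.0$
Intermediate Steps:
$l = - \frac{41}{89}$ ($l = 41 \left(- \frac{1}{89}\right) = - \frac{41}{89} \approx -0.46067$)
$39502 + \left(92 \left(-21\right) + l\right) = 39502 + \left(92 \left(-21\right) - \frac{41}{89}\right) = 39502 - \frac{171989}{89} = \frac{3343689}{89}$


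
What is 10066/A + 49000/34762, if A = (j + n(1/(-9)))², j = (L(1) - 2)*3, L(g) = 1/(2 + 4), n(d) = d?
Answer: 8133719972/25329083 ≈ 321.12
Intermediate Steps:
L(g) = ⅙ (L(g) = 1/6 = ⅙)
j = -11/2 (j = (⅙ - 2)*3 = -11/6*3 = -11/2 ≈ -5.5000)
A = 10201/324 (A = (-11/2 + 1/(-9))² = (-11/2 - ⅑)² = (-101/18)² = 10201/324 ≈ 31.485)
10066/A + 49000/34762 = 10066/(10201/324) + 49000/34762 = 10066*(324/10201) + 49000*(1/34762) = 3261384/10201 + 3500/2483 = 8133719972/25329083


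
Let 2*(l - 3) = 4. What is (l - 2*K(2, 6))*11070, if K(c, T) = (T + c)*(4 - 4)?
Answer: 55350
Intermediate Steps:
l = 5 (l = 3 + (½)*4 = 3 + 2 = 5)
K(c, T) = 0 (K(c, T) = (T + c)*0 = 0)
(l - 2*K(2, 6))*11070 = (5 - 2*0)*11070 = (5 + 0)*11070 = 5*11070 = 55350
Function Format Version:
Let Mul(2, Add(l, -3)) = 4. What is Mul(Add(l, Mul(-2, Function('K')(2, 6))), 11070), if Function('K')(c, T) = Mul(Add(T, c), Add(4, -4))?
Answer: 55350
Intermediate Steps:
l = 5 (l = Add(3, Mul(Rational(1, 2), 4)) = Add(3, 2) = 5)
Function('K')(c, T) = 0 (Function('K')(c, T) = Mul(Add(T, c), 0) = 0)
Mul(Add(l, Mul(-2, Function('K')(2, 6))), 11070) = Mul(Add(5, Mul(-2, 0)), 11070) = Mul(Add(5, 0), 11070) = Mul(5, 11070) = 55350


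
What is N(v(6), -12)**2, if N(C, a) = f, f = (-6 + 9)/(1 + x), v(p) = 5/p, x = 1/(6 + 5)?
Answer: 121/16 ≈ 7.5625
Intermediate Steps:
x = 1/11 ≈ 0.090909
f = 11/4 (f = (-6 + 9)/(1 + 1/11) = 3/(12/11) = 3*(11/12) = 11/4 ≈ 2.7500)
N(C, a) = 11/4
N(v(6), -12)**2 = (11/4)**2 = 121/16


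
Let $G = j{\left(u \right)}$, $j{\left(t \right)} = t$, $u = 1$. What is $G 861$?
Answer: $861$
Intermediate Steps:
$G = 1$
$G 861 = 1 \cdot 861 = 861$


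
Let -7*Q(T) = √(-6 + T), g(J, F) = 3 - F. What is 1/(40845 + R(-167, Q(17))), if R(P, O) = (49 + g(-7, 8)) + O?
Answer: 2003561/81923605718 + 7*√11/81923605718 ≈ 2.4457e-5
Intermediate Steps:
Q(T) = -√(-6 + T)/7
R(P, O) = 44 + O (R(P, O) = (49 + (3 - 1*8)) + O = (49 + (3 - 8)) + O = (49 - 5) + O = 44 + O)
1/(40845 + R(-167, Q(17))) = 1/(40845 + (44 - √(-6 + 17)/7)) = 1/(40845 + (44 - √11/7)) = 1/(40889 - √11/7)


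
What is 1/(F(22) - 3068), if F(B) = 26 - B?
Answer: -1/3064 ≈ -0.00032637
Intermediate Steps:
1/(F(22) - 3068) = 1/((26 - 1*22) - 3068) = 1/((26 - 22) - 3068) = 1/(4 - 3068) = 1/(-3064) = -1/3064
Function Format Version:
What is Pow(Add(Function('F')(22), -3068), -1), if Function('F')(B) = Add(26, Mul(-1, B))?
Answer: Rational(-1, 3064) ≈ -0.00032637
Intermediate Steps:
Pow(Add(Function('F')(22), -3068), -1) = Pow(Add(Add(26, Mul(-1, 22)), -3068), -1) = Pow(Add(Add(26, -22), -3068), -1) = Pow(Add(4, -3068), -1) = Pow(-3064, -1) = Rational(-1, 3064)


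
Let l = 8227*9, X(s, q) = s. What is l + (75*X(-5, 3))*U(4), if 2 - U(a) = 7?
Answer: 75918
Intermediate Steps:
U(a) = -5 (U(a) = 2 - 1*7 = 2 - 7 = -5)
l = 74043
l + (75*X(-5, 3))*U(4) = 74043 + (75*(-5))*(-5) = 74043 - 375*(-5) = 74043 + 1875 = 75918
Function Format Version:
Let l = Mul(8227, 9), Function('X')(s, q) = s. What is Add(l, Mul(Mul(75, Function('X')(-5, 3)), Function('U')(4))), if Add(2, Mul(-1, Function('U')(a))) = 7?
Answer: 75918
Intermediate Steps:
Function('U')(a) = -5 (Function('U')(a) = Add(2, Mul(-1, 7)) = Add(2, -7) = -5)
l = 74043
Add(l, Mul(Mul(75, Function('X')(-5, 3)), Function('U')(4))) = Add(74043, Mul(Mul(75, -5), -5)) = Add(74043, Mul(-375, -5)) = Add(74043, 1875) = 75918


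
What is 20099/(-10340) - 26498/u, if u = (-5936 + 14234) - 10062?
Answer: 59633671/4559940 ≈ 13.078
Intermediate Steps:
u = -1764 (u = 8298 - 10062 = -1764)
20099/(-10340) - 26498/u = 20099/(-10340) - 26498/(-1764) = 20099*(-1/10340) - 26498*(-1/1764) = -20099/10340 + 13249/882 = 59633671/4559940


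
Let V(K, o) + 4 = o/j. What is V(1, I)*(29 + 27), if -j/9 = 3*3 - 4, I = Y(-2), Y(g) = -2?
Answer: -9968/45 ≈ -221.51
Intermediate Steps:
I = -2
j = -45 (j = -9*(3*3 - 4) = -9*(9 - 4) = -9*5 = -45)
V(K, o) = -4 - o/45 (V(K, o) = -4 + o/(-45) = -4 + o*(-1/45) = -4 - o/45)
V(1, I)*(29 + 27) = (-4 - 1/45*(-2))*(29 + 27) = (-4 + 2/45)*56 = -178/45*56 = -9968/45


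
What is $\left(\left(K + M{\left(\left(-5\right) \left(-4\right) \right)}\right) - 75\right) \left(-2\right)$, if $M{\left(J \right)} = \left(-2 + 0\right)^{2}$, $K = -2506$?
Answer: $5154$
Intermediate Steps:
$M{\left(J \right)} = 4$ ($M{\left(J \right)} = \left(-2\right)^{2} = 4$)
$\left(\left(K + M{\left(\left(-5\right) \left(-4\right) \right)}\right) - 75\right) \left(-2\right) = \left(\left(-2506 + 4\right) - 75\right) \left(-2\right) = \left(-2502 - 75\right) \left(-2\right) = \left(-2577\right) \left(-2\right) = 5154$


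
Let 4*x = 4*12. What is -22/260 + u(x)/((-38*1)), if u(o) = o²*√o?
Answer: -11/130 - 144*√3/19 ≈ -13.212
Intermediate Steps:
x = 12 (x = (4*12)/4 = (¼)*48 = 12)
u(o) = o^(5/2)
-22/260 + u(x)/((-38*1)) = -22/260 + 12^(5/2)/((-38*1)) = -22*1/260 + (288*√3)/(-38) = -11/130 + (288*√3)*(-1/38) = -11/130 - 144*√3/19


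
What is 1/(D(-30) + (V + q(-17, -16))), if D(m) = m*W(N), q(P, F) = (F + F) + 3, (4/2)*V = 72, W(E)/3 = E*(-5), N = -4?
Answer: -1/1793 ≈ -0.00055772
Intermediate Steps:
W(E) = -15*E (W(E) = 3*(E*(-5)) = 3*(-5*E) = -15*E)
V = 36 (V = (1/2)*72 = 36)
q(P, F) = 3 + 2*F (q(P, F) = 2*F + 3 = 3 + 2*F)
D(m) = 60*m (D(m) = m*(-15*(-4)) = m*60 = 60*m)
1/(D(-30) + (V + q(-17, -16))) = 1/(60*(-30) + (36 + (3 + 2*(-16)))) = 1/(-1800 + (36 + (3 - 32))) = 1/(-1800 + (36 - 29)) = 1/(-1800 + 7) = 1/(-1793) = -1/1793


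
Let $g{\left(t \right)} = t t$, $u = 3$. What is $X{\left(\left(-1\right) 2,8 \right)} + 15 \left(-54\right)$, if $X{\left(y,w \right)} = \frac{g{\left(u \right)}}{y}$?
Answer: $- \frac{1629}{2} \approx -814.5$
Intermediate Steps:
$g{\left(t \right)} = t^{2}$
$X{\left(y,w \right)} = \frac{9}{y}$ ($X{\left(y,w \right)} = \frac{3^{2}}{y} = \frac{9}{y}$)
$X{\left(\left(-1\right) 2,8 \right)} + 15 \left(-54\right) = \frac{9}{\left(-1\right) 2} + 15 \left(-54\right) = \frac{9}{-2} - 810 = 9 \left(- \frac{1}{2}\right) - 810 = - \frac{9}{2} - 810 = - \frac{1629}{2}$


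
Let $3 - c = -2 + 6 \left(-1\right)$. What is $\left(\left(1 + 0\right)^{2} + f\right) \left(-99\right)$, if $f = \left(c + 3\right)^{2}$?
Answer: $-19503$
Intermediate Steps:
$c = 11$ ($c = 3 - \left(-2 + 6 \left(-1\right)\right) = 3 - \left(-2 - 6\right) = 3 - -8 = 3 + 8 = 11$)
$f = 196$ ($f = \left(11 + 3\right)^{2} = 14^{2} = 196$)
$\left(\left(1 + 0\right)^{2} + f\right) \left(-99\right) = \left(\left(1 + 0\right)^{2} + 196\right) \left(-99\right) = \left(1^{2} + 196\right) \left(-99\right) = \left(1 + 196\right) \left(-99\right) = 197 \left(-99\right) = -19503$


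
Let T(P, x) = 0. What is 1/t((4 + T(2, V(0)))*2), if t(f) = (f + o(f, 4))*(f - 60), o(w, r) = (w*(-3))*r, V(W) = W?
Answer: 1/4576 ≈ 0.00021853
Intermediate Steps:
o(w, r) = -3*r*w (o(w, r) = (-3*w)*r = -3*r*w)
t(f) = -11*f*(-60 + f) (t(f) = (f - 3*4*f)*(f - 60) = (f - 12*f)*(-60 + f) = (-11*f)*(-60 + f) = -11*f*(-60 + f))
1/t((4 + T(2, V(0)))*2) = 1/(11*((4 + 0)*2)*(60 - (4 + 0)*2)) = 1/(11*(4*2)*(60 - 4*2)) = 1/(11*8*(60 - 1*8)) = 1/(11*8*(60 - 8)) = 1/(11*8*52) = 1/4576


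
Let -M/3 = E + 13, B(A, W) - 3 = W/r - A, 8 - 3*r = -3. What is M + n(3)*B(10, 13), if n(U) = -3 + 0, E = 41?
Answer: -1668/11 ≈ -151.64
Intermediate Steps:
r = 11/3 (r = 8/3 - ⅓*(-3) = 8/3 + 1 = 11/3 ≈ 3.6667)
B(A, W) = 3 - A + 3*W/11 (B(A, W) = 3 + (W/(11/3) - A) = 3 + (W*(3/11) - A) = 3 + (3*W/11 - A) = 3 + (-A + 3*W/11) = 3 - A + 3*W/11)
M = -162 (M = -3*(41 + 13) = -3*54 = -162)
n(U) = -3
M + n(3)*B(10, 13) = -162 - 3*(3 - 1*10 + (3/11)*13) = -162 - 3*(3 - 10 + 39/11) = -162 - 3*(-38/11) = -162 + 114/11 = -1668/11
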